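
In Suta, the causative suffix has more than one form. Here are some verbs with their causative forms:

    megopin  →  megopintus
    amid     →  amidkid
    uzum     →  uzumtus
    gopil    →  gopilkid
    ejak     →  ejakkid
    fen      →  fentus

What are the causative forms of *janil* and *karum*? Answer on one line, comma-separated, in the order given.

janilkid, karumtus

The suffix is conditioned by the final consonant: -tus when the stem ends in a nasal (*megopin*, *uzum*, *fen*); -kid when the stem ends in a non-nasal consonant (*amid*, *gopil*, *ejak*).
*janil*: final consonant = /l/, non-nasal → -kid → *janilkid*.
Since the final consonant of *karum* is /m/ (a nasal), it takes -tus, giving *karumtus*.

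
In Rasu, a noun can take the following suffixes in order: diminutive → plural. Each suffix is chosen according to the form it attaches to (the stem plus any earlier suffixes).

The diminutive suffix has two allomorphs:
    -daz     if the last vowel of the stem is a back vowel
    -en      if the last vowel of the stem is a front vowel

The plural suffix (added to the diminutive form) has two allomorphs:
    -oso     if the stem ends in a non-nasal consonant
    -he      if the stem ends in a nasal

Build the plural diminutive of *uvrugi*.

Since the last vowel of *uvrugi* is /i/ (a front vowel), it takes -en, giving *uvrugien*.
Since the final consonant of the diminutive form *uvrugien* is /n/ (a nasal), it takes -he, giving *uvrugienhe*.

uvrugienhe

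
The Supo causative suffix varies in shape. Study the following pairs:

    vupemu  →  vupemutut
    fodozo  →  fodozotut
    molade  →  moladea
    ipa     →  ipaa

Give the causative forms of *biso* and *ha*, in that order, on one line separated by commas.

bisotut, haa

The pattern is rounding harmony: -tut when the last vowel of the stem is a rounded vowel (*vupemu*, *fodozo*); -a when the last vowel of the stem is an unrounded vowel (*molade*, *ipa*).
The last vowel of *biso* is /o/, which is a rounded vowel, so the suffix is -tut, giving *bisotut*.
Since the last vowel of *ha* is /a/ (an unrounded vowel), it takes -a, giving *haa*.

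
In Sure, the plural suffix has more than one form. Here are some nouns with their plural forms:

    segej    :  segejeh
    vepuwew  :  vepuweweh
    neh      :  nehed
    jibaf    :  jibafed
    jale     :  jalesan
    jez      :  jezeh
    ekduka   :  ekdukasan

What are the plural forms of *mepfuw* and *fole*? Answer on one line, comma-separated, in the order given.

Looking at the final sound of each stem: -ed when the stem ends in a voiceless consonant (*neh*, *jibaf*); -eh when the stem ends in a voiced consonant (*segej*, *vepuwew*, *jez*); -san when the stem ends in a vowel (*jale*, *ekduka*).
The final sound of *mepfuw* is /w/, which is a voiced consonant, so the suffix is -eh, giving *mepfuweh*.
Since the final sound of *fole* is /e/ (a vowel), it takes -san, giving *folesan*.

mepfuweh, folesan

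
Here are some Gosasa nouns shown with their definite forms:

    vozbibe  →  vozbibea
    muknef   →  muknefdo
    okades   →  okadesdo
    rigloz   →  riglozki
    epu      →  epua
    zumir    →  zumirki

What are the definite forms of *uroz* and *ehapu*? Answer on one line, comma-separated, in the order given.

The suffix is conditioned by the final sound: -do when the stem ends in a voiceless consonant (*muknef*, *okades*); -ki when the stem ends in a voiced consonant (*rigloz*, *zumir*); -a when the stem ends in a vowel (*vozbibe*, *epu*).
*uroz* — final sound /z/ (a voiced consonant) → -ki → *urozki*.
*ehapu*: final sound = /u/, a vowel → -a → *ehapua*.

urozki, ehapua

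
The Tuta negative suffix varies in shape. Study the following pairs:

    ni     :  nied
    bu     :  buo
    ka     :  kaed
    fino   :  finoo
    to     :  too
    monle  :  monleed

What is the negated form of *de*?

deed

The pattern is rounding harmony: -o when the last vowel of the stem is a rounded vowel (*bu*, *fino*, *to*); -ed when the last vowel of the stem is an unrounded vowel (*ni*, *ka*, *monle*).
The last vowel of *de* is /e/, which is an unrounded vowel, so the suffix is -ed, giving *deed*.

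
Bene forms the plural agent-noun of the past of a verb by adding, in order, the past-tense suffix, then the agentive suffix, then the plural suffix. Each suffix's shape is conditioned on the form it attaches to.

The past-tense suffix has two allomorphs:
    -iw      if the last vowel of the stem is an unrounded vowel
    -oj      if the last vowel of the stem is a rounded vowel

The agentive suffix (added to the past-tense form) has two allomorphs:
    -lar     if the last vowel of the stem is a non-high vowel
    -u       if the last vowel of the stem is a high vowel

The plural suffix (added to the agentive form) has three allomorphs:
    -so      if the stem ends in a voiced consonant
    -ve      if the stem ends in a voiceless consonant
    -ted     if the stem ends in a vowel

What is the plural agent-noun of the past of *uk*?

*uk* — last vowel /u/ (a rounded vowel) → -oj → *ukoj*.
The past-tense form *ukoj* — last vowel /o/ (a non-high vowel) → -lar → *ukojlar*.
The agentive form *ukojlar*: final sound = /r/, a voiced consonant → -so → *ukojlarso*.

ukojlarso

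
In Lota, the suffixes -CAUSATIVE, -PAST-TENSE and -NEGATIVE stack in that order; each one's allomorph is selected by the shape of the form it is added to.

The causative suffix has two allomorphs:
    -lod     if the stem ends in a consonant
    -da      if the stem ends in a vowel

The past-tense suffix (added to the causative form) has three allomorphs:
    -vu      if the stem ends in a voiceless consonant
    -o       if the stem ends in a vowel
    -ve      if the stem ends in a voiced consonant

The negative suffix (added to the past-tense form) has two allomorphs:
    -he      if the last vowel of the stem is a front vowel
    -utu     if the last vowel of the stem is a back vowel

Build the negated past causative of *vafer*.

vaferlodvehe

The final sound of *vafer* is /r/, which is a consonant, so the causative suffix is -lod, giving *vaferlod*.
The causative form *vaferlod*: final sound = /d/, a voiced consonant → -ve → *vaferlodve*.
The past-tense form *vaferlodve* — last vowel /e/ (a front vowel) → -he → *vaferlodvehe*.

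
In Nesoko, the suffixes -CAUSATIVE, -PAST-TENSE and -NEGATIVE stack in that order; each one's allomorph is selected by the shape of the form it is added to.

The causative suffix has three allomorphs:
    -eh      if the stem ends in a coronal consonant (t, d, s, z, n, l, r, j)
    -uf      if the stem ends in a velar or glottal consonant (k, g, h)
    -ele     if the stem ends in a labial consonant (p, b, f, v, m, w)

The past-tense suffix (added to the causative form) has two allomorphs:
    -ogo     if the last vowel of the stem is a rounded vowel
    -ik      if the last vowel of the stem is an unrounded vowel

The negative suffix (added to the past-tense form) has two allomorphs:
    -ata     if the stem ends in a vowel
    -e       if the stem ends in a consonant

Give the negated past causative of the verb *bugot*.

Since the final consonant of *bugot* is /t/ (coronal), it takes -eh, giving *bugoteh*.
The causative form *bugoteh*: last vowel = /e/, an unrounded vowel → -ik → *bugotehik*.
The past-tense form *bugotehik* — final sound /k/ (a consonant) → -e → *bugotehike*.

bugotehike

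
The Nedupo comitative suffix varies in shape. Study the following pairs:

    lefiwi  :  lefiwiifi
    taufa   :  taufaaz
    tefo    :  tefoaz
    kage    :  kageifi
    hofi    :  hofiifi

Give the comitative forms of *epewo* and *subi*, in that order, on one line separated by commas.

epewoaz, subiifi

The alternation tracks the last vowel of the stem — -ifi when the last vowel of the stem is a front vowel (*lefiwi*, *kage*, *hofi*); -az when the last vowel of the stem is a back vowel (*taufa*, *tefo*).
*epewo* — last vowel /o/ (a back vowel) → -az → *epewoaz*.
*subi*: last vowel = /i/, a front vowel → -ifi → *subiifi*.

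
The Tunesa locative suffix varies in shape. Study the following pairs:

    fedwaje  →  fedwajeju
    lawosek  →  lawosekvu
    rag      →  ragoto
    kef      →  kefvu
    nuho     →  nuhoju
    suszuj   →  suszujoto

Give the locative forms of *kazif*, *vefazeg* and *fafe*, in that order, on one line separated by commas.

The suffix is conditioned by the final sound: -vu when the stem ends in a voiceless consonant (*lawosek*, *kef*); -oto when the stem ends in a voiced consonant (*rag*, *suszuj*); -ju when the stem ends in a vowel (*fedwaje*, *nuho*).
*kazif*: final sound = /f/, a voiceless consonant → -vu → *kazifvu*.
The final sound of *vefazeg* is /g/, which is a voiced consonant, so the suffix is -oto, giving *vefazegoto*.
Since the final sound of *fafe* is /e/ (a vowel), it takes -ju, giving *fafeju*.

kazifvu, vefazegoto, fafeju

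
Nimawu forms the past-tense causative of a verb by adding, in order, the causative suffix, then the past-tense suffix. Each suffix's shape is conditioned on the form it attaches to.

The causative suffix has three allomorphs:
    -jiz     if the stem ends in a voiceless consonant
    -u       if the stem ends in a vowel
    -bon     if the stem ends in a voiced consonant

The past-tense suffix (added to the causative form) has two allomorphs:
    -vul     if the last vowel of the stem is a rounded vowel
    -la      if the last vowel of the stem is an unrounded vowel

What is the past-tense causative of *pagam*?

*pagam* — final sound /m/ (a voiced consonant) → -bon → *pagambon*.
The last vowel of the causative form *pagambon* is /o/, which is a rounded vowel, so the past-tense suffix is -vul, giving *pagambonvul*.

pagambonvul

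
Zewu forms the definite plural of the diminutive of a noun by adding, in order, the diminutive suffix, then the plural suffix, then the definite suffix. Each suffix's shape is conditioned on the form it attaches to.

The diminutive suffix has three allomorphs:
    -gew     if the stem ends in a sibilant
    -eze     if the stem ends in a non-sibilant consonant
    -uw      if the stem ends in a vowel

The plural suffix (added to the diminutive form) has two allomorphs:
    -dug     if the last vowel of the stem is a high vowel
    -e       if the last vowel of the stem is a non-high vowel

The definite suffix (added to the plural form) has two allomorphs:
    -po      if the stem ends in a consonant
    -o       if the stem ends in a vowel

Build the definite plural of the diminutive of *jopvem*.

*jopvem*: final sound = /m/, a non-sibilant consonant → -eze → *jopvemeze*.
Since the last vowel of the diminutive form *jopvemeze* is /e/ (a non-high vowel), it takes -e, giving *jopvemezee*.
Since the final sound of the plural form *jopvemezee* is /e/ (a vowel), it takes -o, giving *jopvemezeeo*.

jopvemezeeo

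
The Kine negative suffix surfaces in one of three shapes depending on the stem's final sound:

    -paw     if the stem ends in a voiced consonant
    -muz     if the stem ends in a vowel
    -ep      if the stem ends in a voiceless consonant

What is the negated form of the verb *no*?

nomuz

*no* — final sound /o/ (a vowel) → -muz → *nomuz*.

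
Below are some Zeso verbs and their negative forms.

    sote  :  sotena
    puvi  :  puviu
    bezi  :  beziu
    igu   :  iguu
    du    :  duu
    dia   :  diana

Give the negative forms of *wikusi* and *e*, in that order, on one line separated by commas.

wikusiu, ena

The suffix is conditioned by the last vowel: -u when the last vowel of the stem is a high vowel (*puvi*, *bezi*, *igu*, *du*); -na when the last vowel of the stem is a non-high vowel (*sote*, *dia*).
Since the last vowel of *wikusi* is /i/ (a high vowel), it takes -u, giving *wikusiu*.
*e* — last vowel /e/ (a non-high vowel) → -na → *ena*.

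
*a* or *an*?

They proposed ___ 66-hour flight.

The indefinite article is chosen by the initial *sound* of the following word, not its spelling.
The number *66* is spoken "sixty-…", beginning with /ˈsɪksti/ — a consonant sound.
So the article is *a*: They proposed a 66-hour flight.

a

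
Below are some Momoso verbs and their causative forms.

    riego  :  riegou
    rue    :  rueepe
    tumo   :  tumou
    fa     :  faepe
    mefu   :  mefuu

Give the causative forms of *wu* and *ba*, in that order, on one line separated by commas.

wuu, baepe

The alternation tracks the last vowel of the stem — -u when the last vowel of the stem is a rounded vowel (*riego*, *tumo*, *mefu*); -epe when the last vowel of the stem is an unrounded vowel (*rue*, *fa*).
Since the last vowel of *wu* is /u/ (a rounded vowel), it takes -u, giving *wuu*.
Since the last vowel of *ba* is /a/ (an unrounded vowel), it takes -epe, giving *baepe*.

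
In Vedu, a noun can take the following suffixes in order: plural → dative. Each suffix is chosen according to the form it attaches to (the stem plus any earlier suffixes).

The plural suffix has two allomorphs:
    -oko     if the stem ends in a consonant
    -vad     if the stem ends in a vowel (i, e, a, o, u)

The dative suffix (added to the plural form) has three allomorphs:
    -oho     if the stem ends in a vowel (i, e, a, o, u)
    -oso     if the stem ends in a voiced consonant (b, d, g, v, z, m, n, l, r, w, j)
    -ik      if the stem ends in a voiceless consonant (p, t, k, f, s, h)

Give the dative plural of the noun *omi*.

omivadoso

Since the final sound of *omi* is /i/ (a vowel), it takes -vad, giving *omivad*.
Since the final sound of the plural form *omivad* is /d/ (a voiced consonant), it takes -oso, giving *omivadoso*.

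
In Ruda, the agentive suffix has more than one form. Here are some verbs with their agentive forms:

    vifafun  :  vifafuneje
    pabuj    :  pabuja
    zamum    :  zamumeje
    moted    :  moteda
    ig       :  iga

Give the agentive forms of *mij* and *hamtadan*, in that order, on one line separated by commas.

The alternation tracks the final consonant of the stem — -eje when the stem ends in a nasal (*vifafun*, *zamum*); -a when the stem ends in a non-nasal consonant (*pabuj*, *moted*, *ig*).
The final consonant of *mij* is /j/, which is non-nasal, so the suffix is -a, giving *mija*.
*hamtadan* — final consonant /n/ (a nasal) → -eje → *hamtadaneje*.

mija, hamtadaneje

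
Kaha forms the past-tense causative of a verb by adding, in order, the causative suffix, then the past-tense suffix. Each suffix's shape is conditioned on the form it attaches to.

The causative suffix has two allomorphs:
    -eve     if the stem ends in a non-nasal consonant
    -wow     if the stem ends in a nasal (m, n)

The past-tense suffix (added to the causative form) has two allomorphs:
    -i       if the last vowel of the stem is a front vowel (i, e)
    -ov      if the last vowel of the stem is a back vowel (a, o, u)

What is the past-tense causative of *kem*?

kemwowov

The final consonant of *kem* is /m/, which is a nasal, so the causative suffix is -wow, giving *kemwow*.
Since the last vowel of the causative form *kemwow* is /o/ (a back vowel), it takes -ov, giving *kemwowov*.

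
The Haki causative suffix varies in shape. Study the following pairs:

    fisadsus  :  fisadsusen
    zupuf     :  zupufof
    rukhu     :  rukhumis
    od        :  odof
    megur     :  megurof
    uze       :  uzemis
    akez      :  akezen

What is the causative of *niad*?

niadof

Looking at the final sound of each stem: -en when the stem ends in a sibilant (*fisadsus*, *akez*); -of when the stem ends in a non-sibilant consonant (*zupuf*, *od*, *megur*); -mis when the stem ends in a vowel (*rukhu*, *uze*).
Since the final sound of *niad* is /d/ (a non-sibilant consonant), it takes -of, giving *niadof*.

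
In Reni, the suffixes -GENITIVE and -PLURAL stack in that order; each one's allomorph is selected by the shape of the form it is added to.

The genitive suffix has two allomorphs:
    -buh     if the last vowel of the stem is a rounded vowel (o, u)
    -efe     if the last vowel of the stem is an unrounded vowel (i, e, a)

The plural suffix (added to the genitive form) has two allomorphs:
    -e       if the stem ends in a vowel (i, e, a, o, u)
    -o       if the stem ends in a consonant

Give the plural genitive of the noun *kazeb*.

*kazeb* — last vowel /e/ (an unrounded vowel) → -efe → *kazebefe*.
Since the final sound of the genitive form *kazebefe* is /e/ (a vowel), it takes -e, giving *kazebefee*.

kazebefee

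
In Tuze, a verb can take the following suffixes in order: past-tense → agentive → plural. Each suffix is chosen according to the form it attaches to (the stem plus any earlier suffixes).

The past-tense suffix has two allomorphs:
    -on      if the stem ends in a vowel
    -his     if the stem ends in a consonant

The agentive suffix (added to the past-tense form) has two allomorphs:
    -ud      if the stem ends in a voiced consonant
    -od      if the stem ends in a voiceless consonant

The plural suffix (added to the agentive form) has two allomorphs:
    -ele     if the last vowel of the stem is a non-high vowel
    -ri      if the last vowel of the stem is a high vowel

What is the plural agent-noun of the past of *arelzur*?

*arelzur* — final sound /r/ (a consonant) → -his → *arelzurhis*.
The past-tense form *arelzurhis* — final consonant /s/ (voiceless) → -od → *arelzurhisod*.
The agentive form *arelzurhisod* — last vowel /o/ (a non-high vowel) → -ele → *arelzurhisodele*.

arelzurhisodele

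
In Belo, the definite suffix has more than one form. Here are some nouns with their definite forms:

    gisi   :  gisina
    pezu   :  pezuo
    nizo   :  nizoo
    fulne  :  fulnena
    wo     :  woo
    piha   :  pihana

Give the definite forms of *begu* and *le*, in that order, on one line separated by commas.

Looking at the last vowel of each stem: -o when the last vowel of the stem is a rounded vowel (*pezu*, *nizo*, *wo*); -na when the last vowel of the stem is an unrounded vowel (*gisi*, *fulne*, *piha*).
Since the last vowel of *begu* is /u/ (a rounded vowel), it takes -o, giving *beguo*.
*le*: last vowel = /e/, an unrounded vowel → -na → *lena*.

beguo, lena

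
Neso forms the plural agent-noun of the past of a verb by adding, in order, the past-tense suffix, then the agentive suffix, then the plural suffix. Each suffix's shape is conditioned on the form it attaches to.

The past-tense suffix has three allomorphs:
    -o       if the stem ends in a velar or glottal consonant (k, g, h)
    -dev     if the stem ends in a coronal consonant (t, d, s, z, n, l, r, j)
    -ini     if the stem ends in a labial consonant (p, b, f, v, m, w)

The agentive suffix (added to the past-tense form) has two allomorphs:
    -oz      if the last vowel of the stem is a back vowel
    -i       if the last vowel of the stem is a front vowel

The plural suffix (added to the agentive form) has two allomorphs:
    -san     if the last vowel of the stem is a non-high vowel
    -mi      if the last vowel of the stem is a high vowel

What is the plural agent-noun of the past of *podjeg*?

podjegoozsan

The final consonant of *podjeg* is /g/, which is velar/glottal, so the past-tense suffix is -o, giving *podjego*.
The past-tense form *podjego* — last vowel /o/ (a back vowel) → -oz → *podjegooz*.
Since the last vowel of the agentive form *podjegooz* is /o/ (a non-high vowel), it takes -san, giving *podjegoozsan*.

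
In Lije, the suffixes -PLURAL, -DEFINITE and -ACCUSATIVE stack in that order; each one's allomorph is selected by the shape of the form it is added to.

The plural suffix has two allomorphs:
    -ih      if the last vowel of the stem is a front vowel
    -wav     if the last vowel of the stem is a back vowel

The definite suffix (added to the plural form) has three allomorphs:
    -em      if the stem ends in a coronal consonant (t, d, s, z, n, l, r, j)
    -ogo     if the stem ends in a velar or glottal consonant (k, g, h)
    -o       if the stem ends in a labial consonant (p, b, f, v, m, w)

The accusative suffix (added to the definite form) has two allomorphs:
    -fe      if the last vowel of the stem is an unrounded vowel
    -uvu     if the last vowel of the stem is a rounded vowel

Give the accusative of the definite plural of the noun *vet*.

vetihogouvu

The last vowel of *vet* is /e/, which is a front vowel, so the plural suffix is -ih, giving *vetih*.
Since the final consonant of the plural form *vetih* is /h/ (velar/glottal), it takes -ogo, giving *vetihogo*.
The definite form *vetihogo* — last vowel /o/ (a rounded vowel) → -uvu → *vetihogouvu*.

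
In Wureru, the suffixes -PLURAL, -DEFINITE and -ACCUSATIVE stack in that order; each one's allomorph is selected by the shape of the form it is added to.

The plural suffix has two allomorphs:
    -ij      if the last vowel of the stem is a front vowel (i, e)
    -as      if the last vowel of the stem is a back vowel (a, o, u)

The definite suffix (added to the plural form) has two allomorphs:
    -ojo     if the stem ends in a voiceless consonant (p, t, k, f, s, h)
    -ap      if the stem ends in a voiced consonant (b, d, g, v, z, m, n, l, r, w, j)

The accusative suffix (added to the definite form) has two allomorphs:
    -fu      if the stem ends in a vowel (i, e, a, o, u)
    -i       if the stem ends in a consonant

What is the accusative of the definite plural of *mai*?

*mai* — last vowel /i/ (a front vowel) → -ij → *maiij*.
The final consonant of the plural form *maiij* is /j/, which is voiced, so the definite suffix is -ap, giving *maiijap*.
The final sound of the definite form *maiijap* is /p/, which is a consonant, so the accusative suffix is -i, giving *maiijapi*.

maiijapi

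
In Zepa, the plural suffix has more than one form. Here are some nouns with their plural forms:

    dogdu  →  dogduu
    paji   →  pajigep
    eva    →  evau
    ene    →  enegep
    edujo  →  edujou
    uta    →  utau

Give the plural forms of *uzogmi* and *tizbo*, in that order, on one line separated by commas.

uzogmigep, tizbou

The suffix is conditioned by the last vowel: -gep when the last vowel of the stem is a front vowel (*paji*, *ene*); -u when the last vowel of the stem is a back vowel (*dogdu*, *eva*, *edujo*, *uta*).
The last vowel of *uzogmi* is /i/, which is a front vowel, so the suffix is -gep, giving *uzogmigep*.
Since the last vowel of *tizbo* is /o/ (a back vowel), it takes -u, giving *tizbou*.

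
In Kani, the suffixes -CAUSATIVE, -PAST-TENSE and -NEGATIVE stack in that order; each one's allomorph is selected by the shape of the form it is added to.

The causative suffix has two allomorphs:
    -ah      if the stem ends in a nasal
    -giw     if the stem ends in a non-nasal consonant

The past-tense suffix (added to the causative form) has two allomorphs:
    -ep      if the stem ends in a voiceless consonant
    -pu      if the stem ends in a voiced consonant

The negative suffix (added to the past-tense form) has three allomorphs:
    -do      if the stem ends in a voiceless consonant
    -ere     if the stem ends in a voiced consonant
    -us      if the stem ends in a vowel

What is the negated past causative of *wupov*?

wupovgiwpuus

*wupov*: final consonant = /v/, non-nasal → -giw → *wupovgiw*.
The causative form *wupovgiw*: final consonant = /w/, voiced → -pu → *wupovgiwpu*.
Since the final sound of the past-tense form *wupovgiwpu* is /u/ (a vowel), it takes -us, giving *wupovgiwpuus*.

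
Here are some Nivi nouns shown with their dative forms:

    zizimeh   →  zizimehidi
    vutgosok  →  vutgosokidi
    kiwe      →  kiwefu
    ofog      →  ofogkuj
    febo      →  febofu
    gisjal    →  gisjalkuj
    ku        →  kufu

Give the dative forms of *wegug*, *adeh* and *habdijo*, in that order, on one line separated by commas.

wegugkuj, adehidi, habdijofu

The pattern is voicing of the final sound: -idi when the stem ends in a voiceless consonant (*zizimeh*, *vutgosok*); -kuj when the stem ends in a voiced consonant (*ofog*, *gisjal*); -fu when the stem ends in a vowel (*kiwe*, *febo*, *ku*).
*wegug* — final sound /g/ (a voiced consonant) → -kuj → *wegugkuj*.
The final sound of *adeh* is /h/, which is a voiceless consonant, so the suffix is -idi, giving *adehidi*.
*habdijo*: final sound = /o/, a vowel → -fu → *habdijofu*.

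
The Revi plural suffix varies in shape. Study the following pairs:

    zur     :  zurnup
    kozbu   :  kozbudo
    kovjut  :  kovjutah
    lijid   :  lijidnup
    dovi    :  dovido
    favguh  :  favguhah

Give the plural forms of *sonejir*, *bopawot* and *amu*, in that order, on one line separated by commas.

sonejirnup, bopawotah, amudo

The pattern is voicing of the final sound: -ah when the stem ends in a voiceless consonant (*kovjut*, *favguh*); -nup when the stem ends in a voiced consonant (*zur*, *lijid*); -do when the stem ends in a vowel (*kozbu*, *dovi*).
Since the final sound of *sonejir* is /r/ (a voiced consonant), it takes -nup, giving *sonejirnup*.
*bopawot*: final sound = /t/, a voiceless consonant → -ah → *bopawotah*.
*amu* — final sound /u/ (a vowel) → -do → *amudo*.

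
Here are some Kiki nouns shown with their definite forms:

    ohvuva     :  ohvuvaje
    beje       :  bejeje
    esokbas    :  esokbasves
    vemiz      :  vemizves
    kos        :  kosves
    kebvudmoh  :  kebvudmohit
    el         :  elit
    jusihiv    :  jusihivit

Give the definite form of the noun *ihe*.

The alternation tracks the final sound of the stem — -ves when the stem ends in a sibilant (*esokbas*, *vemiz*, *kos*); -it when the stem ends in a non-sibilant consonant (*kebvudmoh*, *el*, *jusihiv*); -je when the stem ends in a vowel (*ohvuva*, *beje*).
*ihe*: final sound = /e/, a vowel → -je → *iheje*.

iheje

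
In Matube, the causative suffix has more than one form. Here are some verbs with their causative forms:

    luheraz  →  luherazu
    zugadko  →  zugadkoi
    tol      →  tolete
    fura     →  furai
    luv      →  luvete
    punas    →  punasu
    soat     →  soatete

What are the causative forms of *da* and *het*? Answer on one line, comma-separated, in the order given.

The pattern is sibilance of the final sound: -u when the stem ends in a sibilant (*luheraz*, *punas*); -ete when the stem ends in a non-sibilant consonant (*tol*, *luv*, *soat*); -i when the stem ends in a vowel (*zugadko*, *fura*).
Since the final sound of *da* is /a/ (a vowel), it takes -i, giving *dai*.
*het*: final sound = /t/, a non-sibilant consonant → -ete → *hetete*.

dai, hetete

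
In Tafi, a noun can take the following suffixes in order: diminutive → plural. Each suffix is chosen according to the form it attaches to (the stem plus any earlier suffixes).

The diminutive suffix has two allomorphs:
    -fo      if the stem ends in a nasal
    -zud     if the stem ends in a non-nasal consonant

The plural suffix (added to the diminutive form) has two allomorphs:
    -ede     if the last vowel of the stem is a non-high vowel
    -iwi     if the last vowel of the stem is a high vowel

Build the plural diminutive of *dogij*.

dogijzudiwi

*dogij* — final consonant /j/ (non-nasal) → -zud → *dogijzud*.
The diminutive form *dogijzud*: last vowel = /u/, a high vowel → -iwi → *dogijzudiwi*.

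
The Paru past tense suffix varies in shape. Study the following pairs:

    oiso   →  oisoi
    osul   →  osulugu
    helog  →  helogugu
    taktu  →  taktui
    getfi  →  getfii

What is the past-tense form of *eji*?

Looking at the final sound of each stem: -ugu when the stem ends in a consonant (*osul*, *helog*); -i when the stem ends in a vowel (*oiso*, *taktu*, *getfi*).
*eji*: final sound = /i/, a vowel → -i → *ejii*.

ejii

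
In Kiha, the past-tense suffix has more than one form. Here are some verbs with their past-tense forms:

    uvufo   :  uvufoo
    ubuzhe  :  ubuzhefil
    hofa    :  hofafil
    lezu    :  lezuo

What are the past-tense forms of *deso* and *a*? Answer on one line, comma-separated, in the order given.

The suffix is conditioned by the last vowel: -o when the last vowel of the stem is a rounded vowel (*uvufo*, *lezu*); -fil when the last vowel of the stem is an unrounded vowel (*ubuzhe*, *hofa*).
The last vowel of *deso* is /o/, which is a rounded vowel, so the suffix is -o, giving *desoo*.
Since the last vowel of *a* is /a/ (an unrounded vowel), it takes -fil, giving *afil*.

desoo, afil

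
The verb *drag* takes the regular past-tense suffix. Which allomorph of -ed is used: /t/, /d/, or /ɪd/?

The stem *drag* ends in a voiced sound other than /d/.
The -ed suffix is realized as /ɪd/ after /t, d/; as /t/ after other voiceless consonants; and as /d/ after other voiced sounds.
So -ed on *drag* is pronounced /d/.

/d/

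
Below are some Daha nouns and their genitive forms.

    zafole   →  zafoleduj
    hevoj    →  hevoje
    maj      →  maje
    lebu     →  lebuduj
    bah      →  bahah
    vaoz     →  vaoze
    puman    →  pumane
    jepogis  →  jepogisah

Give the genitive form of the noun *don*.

done

Looking at the final sound of each stem: -ah when the stem ends in a voiceless consonant (*bah*, *jepogis*); -e when the stem ends in a voiced consonant (*hevoj*, *maj*, *vaoz*, *puman*); -duj when the stem ends in a vowel (*zafole*, *lebu*).
The final sound of *don* is /n/, which is a voiced consonant, so the suffix is -e, giving *done*.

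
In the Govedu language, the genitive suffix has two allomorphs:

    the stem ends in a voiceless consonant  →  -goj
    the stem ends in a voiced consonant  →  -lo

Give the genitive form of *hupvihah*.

hupvihahgoj

The final consonant of *hupvihah* is /h/, which is voiceless, so the suffix is -goj, giving *hupvihahgoj*.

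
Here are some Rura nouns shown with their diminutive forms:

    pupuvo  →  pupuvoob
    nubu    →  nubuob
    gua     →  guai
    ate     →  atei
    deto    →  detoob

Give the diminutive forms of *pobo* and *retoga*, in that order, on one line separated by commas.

poboob, retogai

The alternation tracks the last vowel of the stem — -ob when the last vowel of the stem is a rounded vowel (*pupuvo*, *nubu*, *deto*); -i when the last vowel of the stem is an unrounded vowel (*gua*, *ate*).
Since the last vowel of *pobo* is /o/ (a rounded vowel), it takes -ob, giving *poboob*.
Since the last vowel of *retoga* is /a/ (an unrounded vowel), it takes -i, giving *retogai*.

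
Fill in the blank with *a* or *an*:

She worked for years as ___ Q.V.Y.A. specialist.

a

The indefinite article is chosen by the initial *sound* of the following word, not its spelling.
The initialism *Q.V.Y.A.* is read letter by letter; the first letter, Q, is pronounced /kjuː/, which begins with a consonant sound.
So the article is *a*: She worked for years as a Q.V.Y.A. specialist.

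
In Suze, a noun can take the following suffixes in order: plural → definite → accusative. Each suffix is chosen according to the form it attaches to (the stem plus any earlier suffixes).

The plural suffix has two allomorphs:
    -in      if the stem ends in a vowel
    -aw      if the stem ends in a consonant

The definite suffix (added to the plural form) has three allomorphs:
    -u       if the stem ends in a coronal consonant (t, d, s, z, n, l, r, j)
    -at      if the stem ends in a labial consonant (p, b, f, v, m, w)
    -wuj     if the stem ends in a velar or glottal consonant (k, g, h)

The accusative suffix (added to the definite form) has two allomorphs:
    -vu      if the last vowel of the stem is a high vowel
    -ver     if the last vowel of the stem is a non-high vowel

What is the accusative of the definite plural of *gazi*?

gaziinuvu

*gazi* — final sound /i/ (a vowel) → -in → *gaziin*.
The plural form *gaziin*: final consonant = /n/, coronal → -u → *gaziinu*.
The definite form *gaziinu*: last vowel = /u/, a high vowel → -vu → *gaziinuvu*.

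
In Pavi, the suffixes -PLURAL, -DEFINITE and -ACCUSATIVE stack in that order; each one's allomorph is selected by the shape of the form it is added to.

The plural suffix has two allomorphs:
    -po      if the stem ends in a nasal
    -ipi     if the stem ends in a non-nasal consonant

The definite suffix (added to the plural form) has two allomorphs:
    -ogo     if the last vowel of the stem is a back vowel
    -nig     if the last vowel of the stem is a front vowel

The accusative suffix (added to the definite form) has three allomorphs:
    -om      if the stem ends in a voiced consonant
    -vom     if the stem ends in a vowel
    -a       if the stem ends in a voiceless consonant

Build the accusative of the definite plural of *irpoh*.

The final consonant of *irpoh* is /h/, which is non-nasal, so the plural suffix is -ipi, giving *irpohipi*.
The plural form *irpohipi* — last vowel /i/ (a front vowel) → -nig → *irpohipinig*.
Since the final sound of the definite form *irpohipinig* is /g/ (a voiced consonant), it takes -om, giving *irpohipinigom*.

irpohipinigom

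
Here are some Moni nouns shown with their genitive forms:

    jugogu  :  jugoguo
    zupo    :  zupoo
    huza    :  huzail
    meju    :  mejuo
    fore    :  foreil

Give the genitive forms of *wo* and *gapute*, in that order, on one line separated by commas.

woo, gaputeil

The alternation tracks the last vowel of the stem — -o when the last vowel of the stem is a rounded vowel (*jugogu*, *zupo*, *meju*); -il when the last vowel of the stem is an unrounded vowel (*huza*, *fore*).
*wo*: last vowel = /o/, a rounded vowel → -o → *woo*.
*gapute* — last vowel /e/ (an unrounded vowel) → -il → *gaputeil*.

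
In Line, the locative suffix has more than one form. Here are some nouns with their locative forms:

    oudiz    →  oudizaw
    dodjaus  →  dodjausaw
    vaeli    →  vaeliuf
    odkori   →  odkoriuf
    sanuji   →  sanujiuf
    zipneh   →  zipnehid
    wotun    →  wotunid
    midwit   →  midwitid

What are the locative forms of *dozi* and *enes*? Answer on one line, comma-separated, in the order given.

Looking at the final sound of each stem: -aw when the stem ends in a sibilant (*oudiz*, *dodjaus*); -id when the stem ends in a non-sibilant consonant (*zipneh*, *wotun*, *midwit*); -uf when the stem ends in a vowel (*vaeli*, *odkori*, *sanuji*).
*dozi* — final sound /i/ (a vowel) → -uf → *doziuf*.
*enes*: final sound = /s/, a sibilant → -aw → *enesaw*.

doziuf, enesaw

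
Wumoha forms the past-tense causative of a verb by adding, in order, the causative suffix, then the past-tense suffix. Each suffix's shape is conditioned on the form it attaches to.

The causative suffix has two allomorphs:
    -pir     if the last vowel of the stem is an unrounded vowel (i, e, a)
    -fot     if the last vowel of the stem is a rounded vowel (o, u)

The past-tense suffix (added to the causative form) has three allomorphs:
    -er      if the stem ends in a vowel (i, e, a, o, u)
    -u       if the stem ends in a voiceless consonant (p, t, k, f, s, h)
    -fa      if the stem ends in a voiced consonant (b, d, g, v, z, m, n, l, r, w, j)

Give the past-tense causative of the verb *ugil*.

*ugil* — last vowel /i/ (an unrounded vowel) → -pir → *ugilpir*.
The causative form *ugilpir* — final sound /r/ (a voiced consonant) → -fa → *ugilpirfa*.

ugilpirfa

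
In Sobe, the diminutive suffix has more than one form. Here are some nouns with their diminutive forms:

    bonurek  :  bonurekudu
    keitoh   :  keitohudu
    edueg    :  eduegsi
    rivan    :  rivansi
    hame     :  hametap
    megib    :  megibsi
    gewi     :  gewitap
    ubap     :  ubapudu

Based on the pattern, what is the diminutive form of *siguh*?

The pattern is voicing of the final sound: -udu when the stem ends in a voiceless consonant (*bonurek*, *keitoh*, *ubap*); -si when the stem ends in a voiced consonant (*edueg*, *rivan*, *megib*); -tap when the stem ends in a vowel (*hame*, *gewi*).
The final sound of *siguh* is /h/, which is a voiceless consonant, so the suffix is -udu, giving *siguhudu*.

siguhudu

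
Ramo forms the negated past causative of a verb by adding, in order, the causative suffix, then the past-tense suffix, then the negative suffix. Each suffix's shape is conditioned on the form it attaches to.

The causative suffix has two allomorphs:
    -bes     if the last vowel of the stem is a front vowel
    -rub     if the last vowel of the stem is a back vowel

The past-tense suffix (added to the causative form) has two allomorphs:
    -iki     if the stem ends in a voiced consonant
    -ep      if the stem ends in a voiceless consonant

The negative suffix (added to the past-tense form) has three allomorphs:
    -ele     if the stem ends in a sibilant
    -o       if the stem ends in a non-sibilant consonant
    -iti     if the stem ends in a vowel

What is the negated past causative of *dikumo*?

*dikumo* — last vowel /o/ (a back vowel) → -rub → *dikumorub*.
The causative form *dikumorub*: final consonant = /b/, voiced → -iki → *dikumorubiki*.
The past-tense form *dikumorubiki*: final sound = /i/, a vowel → -iti → *dikumorubikiiti*.

dikumorubikiiti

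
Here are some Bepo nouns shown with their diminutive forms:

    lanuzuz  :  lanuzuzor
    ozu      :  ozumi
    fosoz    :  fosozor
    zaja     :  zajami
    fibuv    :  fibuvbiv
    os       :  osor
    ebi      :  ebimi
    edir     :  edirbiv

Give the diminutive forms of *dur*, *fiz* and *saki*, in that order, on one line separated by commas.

Looking at the final sound of each stem: -or when the stem ends in a sibilant (*lanuzuz*, *fosoz*, *os*); -biv when the stem ends in a non-sibilant consonant (*fibuv*, *edir*); -mi when the stem ends in a vowel (*ozu*, *zaja*, *ebi*).
The final sound of *dur* is /r/, which is a non-sibilant consonant, so the suffix is -biv, giving *durbiv*.
Since the final sound of *fiz* is /z/ (a sibilant), it takes -or, giving *fizor*.
The final sound of *saki* is /i/, which is a vowel, so the suffix is -mi, giving *sakimi*.

durbiv, fizor, sakimi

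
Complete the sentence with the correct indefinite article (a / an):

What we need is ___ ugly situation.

an

The indefinite article is chosen by the initial *sound* of the following word, not its spelling.
*ugly* begins with the sound /ʌ/ (u pronounced /ʌ/) — a vowel sound.
So the article is *an*: What we need is an ugly situation.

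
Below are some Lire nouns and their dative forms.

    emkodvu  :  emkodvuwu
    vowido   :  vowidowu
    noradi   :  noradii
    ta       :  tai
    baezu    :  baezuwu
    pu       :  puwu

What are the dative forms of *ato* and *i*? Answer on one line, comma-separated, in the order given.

atowu, ii

The pattern is rounding harmony: -wu when the last vowel of the stem is a rounded vowel (*emkodvu*, *vowido*, *baezu*, *pu*); -i when the last vowel of the stem is an unrounded vowel (*noradi*, *ta*).
The last vowel of *ato* is /o/, which is a rounded vowel, so the suffix is -wu, giving *atowu*.
*i* — last vowel /i/ (an unrounded vowel) → -i → *ii*.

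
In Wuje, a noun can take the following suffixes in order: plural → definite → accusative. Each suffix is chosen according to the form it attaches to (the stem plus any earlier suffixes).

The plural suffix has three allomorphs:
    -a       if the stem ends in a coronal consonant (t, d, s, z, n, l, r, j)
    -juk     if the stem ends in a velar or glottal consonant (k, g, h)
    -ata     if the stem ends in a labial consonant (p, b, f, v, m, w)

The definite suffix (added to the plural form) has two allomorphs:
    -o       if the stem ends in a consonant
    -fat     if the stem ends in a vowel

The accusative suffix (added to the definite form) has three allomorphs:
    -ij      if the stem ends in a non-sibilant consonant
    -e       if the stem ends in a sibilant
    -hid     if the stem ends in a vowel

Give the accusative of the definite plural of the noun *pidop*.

pidopatafatij

*pidop*: final consonant = /p/, labial → -ata → *pidopata*.
The final sound of the plural form *pidopata* is /a/, which is a vowel, so the definite suffix is -fat, giving *pidopatafat*.
The final sound of the definite form *pidopatafat* is /t/, which is a non-sibilant consonant, so the accusative suffix is -ij, giving *pidopatafatij*.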